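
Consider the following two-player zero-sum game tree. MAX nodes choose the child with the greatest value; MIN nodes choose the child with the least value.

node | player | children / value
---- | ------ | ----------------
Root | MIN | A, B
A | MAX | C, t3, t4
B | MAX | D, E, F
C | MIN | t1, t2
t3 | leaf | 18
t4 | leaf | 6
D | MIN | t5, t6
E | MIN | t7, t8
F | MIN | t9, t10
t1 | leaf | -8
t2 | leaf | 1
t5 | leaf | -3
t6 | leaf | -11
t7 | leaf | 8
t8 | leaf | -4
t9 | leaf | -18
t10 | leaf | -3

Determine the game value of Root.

-4

C (MIN): min(-8, 1) = -8
A (MAX): max(-8, 18, 6) = 18
D (MIN): min(-3, -11) = -11
E (MIN): min(8, -4) = -4
F (MIN): min(-18, -3) = -18
B (MAX): max(-11, -4, -18) = -4
Root (MIN): min(18, -4) = -4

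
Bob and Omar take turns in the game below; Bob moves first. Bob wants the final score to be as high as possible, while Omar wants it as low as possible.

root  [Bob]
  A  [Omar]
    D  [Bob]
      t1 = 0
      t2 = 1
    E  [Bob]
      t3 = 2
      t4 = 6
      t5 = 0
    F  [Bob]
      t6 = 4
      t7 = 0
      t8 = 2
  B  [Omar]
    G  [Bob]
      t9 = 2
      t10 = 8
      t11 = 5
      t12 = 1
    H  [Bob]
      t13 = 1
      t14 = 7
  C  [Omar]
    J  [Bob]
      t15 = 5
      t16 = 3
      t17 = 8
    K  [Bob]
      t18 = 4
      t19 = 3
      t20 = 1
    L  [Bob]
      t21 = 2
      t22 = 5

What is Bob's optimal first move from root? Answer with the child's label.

B

D (Bob): max(0, 1) = 1
E (Bob): max(2, 6, 0) = 6
F (Bob): max(4, 0, 2) = 4
A (Omar): min(1, 6, 4) = 1
G (Bob): max(2, 8, 5, 1) = 8
H (Bob): max(1, 7) = 7
B (Omar): min(8, 7) = 7
J (Bob): max(5, 3, 8) = 8
K (Bob): max(4, 3, 1) = 4
L (Bob): max(2, 5) = 5
C (Omar): min(8, 4, 5) = 4
root (Bob): max(1, 7, 4) = 7
Bob at root wants the highest of {A=1, B=7, C=4}, so chooses B.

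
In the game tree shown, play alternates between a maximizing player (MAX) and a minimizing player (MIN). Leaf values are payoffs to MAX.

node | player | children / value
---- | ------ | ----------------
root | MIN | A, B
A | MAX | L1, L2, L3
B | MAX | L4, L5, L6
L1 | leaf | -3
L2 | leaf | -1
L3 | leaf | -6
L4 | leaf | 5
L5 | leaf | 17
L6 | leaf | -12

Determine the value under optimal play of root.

-1

A (MAX): max(-3, -1, -6) = -1
B (MAX): max(5, 17, -12) = 17
root (MIN): min(-1, 17) = -1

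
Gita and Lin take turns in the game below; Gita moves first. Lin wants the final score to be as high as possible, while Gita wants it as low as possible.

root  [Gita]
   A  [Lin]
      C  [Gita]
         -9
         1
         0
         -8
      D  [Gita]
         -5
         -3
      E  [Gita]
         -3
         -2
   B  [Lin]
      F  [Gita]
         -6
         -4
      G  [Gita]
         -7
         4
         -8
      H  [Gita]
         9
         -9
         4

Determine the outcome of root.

-6

C (Gita): min(-9, 1, 0, -8) = -9
D (Gita): min(-5, -3) = -5
E (Gita): min(-3, -2) = -3
A (Lin): max(-9, -5, -3) = -3
F (Gita): min(-6, -4) = -6
G (Gita): min(-7, 4, -8) = -8
H (Gita): min(9, -9, 4) = -9
B (Lin): max(-6, -8, -9) = -6
root (Gita): min(-3, -6) = -6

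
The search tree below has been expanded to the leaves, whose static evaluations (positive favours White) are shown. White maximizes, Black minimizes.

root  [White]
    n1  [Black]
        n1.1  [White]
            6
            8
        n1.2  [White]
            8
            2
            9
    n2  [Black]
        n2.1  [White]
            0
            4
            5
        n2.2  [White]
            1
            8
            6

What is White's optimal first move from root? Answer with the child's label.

n1.1 (White): max(6, 8) = 8
n1.2 (White): max(8, 2, 9) = 9
n1 (Black): min(8, 9) = 8
n2.1 (White): max(0, 4, 5) = 5
n2.2 (White): max(1, 8, 6) = 8
n2 (Black): min(5, 8) = 5
root (White): max(8, 5) = 8
White at root wants the highest of {n1=8, n2=5}, so chooses n1.

n1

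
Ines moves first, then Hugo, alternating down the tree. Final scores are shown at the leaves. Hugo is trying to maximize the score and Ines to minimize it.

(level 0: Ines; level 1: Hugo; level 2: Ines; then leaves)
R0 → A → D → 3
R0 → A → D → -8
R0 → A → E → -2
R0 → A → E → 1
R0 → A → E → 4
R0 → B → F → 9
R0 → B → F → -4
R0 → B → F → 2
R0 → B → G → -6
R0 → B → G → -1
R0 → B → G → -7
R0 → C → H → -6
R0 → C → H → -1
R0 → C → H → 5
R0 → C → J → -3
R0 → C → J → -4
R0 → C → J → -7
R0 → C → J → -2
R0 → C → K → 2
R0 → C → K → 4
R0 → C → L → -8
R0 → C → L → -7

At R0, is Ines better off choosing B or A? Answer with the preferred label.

F (Ines): min(9, -4, 2) = -4
G (Ines): min(-6, -1, -7) = -7
B (Hugo): max(-4, -7) = -4
D (Ines): min(3, -8) = -8
E (Ines): min(-2, 1, 4) = -2
A (Hugo): max(-8, -2) = -2
Ines prefers the lower value; B=-4, A=-2. B is better since -4 < -2.

B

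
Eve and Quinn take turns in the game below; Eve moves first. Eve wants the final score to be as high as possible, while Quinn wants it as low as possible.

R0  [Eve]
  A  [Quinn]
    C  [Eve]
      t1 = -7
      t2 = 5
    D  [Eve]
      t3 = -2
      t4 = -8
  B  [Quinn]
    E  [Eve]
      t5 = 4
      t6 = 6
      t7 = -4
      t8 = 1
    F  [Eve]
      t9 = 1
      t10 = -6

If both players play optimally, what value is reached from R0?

C (Eve): max(-7, 5) = 5
D (Eve): max(-2, -8) = -2
A (Quinn): min(5, -2) = -2
E (Eve): max(4, 6, -4, 1) = 6
F (Eve): max(1, -6) = 1
B (Quinn): min(6, 1) = 1
R0 (Eve): max(-2, 1) = 1

1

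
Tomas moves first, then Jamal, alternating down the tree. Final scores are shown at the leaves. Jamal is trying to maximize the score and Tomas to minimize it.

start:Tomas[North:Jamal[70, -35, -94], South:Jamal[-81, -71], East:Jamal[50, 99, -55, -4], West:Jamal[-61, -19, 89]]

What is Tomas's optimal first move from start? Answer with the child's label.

South

North (Jamal): max(70, -35, -94) = 70
South (Jamal): max(-81, -71) = -71
East (Jamal): max(50, 99, -55, -4) = 99
West (Jamal): max(-61, -19, 89) = 89
start (Tomas): min(70, -71, 99, 89) = -71
Tomas at start wants the lowest of {North=70, South=-71, East=99, West=89}, so chooses South.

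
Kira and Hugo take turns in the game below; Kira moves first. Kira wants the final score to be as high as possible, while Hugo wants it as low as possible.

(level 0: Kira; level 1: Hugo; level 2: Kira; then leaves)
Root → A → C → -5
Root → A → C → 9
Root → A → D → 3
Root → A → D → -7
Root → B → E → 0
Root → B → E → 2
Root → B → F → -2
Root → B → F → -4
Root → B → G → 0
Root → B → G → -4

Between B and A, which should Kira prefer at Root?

A

E (Kira): max(0, 2) = 2
F (Kira): max(-2, -4) = -2
G (Kira): max(0, -4) = 0
B (Hugo): min(2, -2, 0) = -2
C (Kira): max(-5, 9) = 9
D (Kira): max(3, -7) = 3
A (Hugo): min(9, 3) = 3
Kira prefers the higher value; B=-2, A=3. A is better since 3 > -2.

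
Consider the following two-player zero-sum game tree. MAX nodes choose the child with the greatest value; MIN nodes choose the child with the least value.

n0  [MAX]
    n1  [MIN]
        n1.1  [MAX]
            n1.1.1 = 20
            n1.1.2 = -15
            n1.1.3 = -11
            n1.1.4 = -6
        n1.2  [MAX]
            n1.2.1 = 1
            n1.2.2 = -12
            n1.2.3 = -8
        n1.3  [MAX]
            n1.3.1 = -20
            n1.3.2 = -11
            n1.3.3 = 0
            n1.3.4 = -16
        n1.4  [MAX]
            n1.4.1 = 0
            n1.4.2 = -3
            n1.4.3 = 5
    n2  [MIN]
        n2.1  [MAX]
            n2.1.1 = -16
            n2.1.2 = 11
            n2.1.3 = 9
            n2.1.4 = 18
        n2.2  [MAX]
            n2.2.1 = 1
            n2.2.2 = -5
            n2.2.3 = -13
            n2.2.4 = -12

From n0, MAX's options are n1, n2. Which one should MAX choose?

n1.1 (MAX): max(20, -15, -11, -6) = 20
n1.2 (MAX): max(1, -12, -8) = 1
n1.3 (MAX): max(-20, -11, 0, -16) = 0
n1.4 (MAX): max(0, -3, 5) = 5
n1 (MIN): min(20, 1, 0, 5) = 0
n2.1 (MAX): max(-16, 11, 9, 18) = 18
n2.2 (MAX): max(1, -5, -13, -12) = 1
n2 (MIN): min(18, 1) = 1
n0 (MAX): max(0, 1) = 1
MAX at n0 wants the highest of {n1=0, n2=1}, so chooses n2.

n2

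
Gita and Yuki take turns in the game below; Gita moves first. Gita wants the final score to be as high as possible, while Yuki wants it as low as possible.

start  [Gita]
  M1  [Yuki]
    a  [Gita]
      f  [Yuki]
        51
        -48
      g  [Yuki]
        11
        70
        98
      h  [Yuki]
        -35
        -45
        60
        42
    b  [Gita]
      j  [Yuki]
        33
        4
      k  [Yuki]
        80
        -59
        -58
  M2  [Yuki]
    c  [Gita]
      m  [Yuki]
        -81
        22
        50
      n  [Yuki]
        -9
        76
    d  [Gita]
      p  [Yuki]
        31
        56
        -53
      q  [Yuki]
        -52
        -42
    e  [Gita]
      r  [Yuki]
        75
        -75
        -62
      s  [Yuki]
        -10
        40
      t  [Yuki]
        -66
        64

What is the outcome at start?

4

f (Yuki): min(51, -48) = -48
g (Yuki): min(11, 70, 98) = 11
h (Yuki): min(-35, -45, 60, 42) = -45
a (Gita): max(-48, 11, -45) = 11
j (Yuki): min(33, 4) = 4
k (Yuki): min(80, -59, -58) = -59
b (Gita): max(4, -59) = 4
M1 (Yuki): min(11, 4) = 4
m (Yuki): min(-81, 22, 50) = -81
n (Yuki): min(-9, 76) = -9
c (Gita): max(-81, -9) = -9
p (Yuki): min(31, 56, -53) = -53
q (Yuki): min(-52, -42) = -52
d (Gita): max(-53, -52) = -52
r (Yuki): min(75, -75, -62) = -75
s (Yuki): min(-10, 40) = -10
t (Yuki): min(-66, 64) = -66
e (Gita): max(-75, -10, -66) = -10
M2 (Yuki): min(-9, -52, -10) = -52
start (Gita): max(4, -52) = 4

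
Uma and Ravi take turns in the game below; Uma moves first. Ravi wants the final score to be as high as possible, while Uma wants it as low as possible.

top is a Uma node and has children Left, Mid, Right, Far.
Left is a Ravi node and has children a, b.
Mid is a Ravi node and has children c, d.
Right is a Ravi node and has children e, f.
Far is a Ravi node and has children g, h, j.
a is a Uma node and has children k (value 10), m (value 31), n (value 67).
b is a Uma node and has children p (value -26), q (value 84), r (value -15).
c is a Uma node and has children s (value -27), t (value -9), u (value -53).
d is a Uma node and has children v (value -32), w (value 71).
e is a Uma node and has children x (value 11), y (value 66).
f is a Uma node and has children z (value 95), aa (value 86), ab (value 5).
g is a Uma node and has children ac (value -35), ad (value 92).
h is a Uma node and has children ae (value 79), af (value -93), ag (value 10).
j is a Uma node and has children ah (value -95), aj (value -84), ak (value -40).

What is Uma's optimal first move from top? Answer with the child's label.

a (Uma): min(10, 31, 67) = 10
b (Uma): min(-26, 84, -15) = -26
Left (Ravi): max(10, -26) = 10
c (Uma): min(-27, -9, -53) = -53
d (Uma): min(-32, 71) = -32
Mid (Ravi): max(-53, -32) = -32
e (Uma): min(11, 66) = 11
f (Uma): min(95, 86, 5) = 5
Right (Ravi): max(11, 5) = 11
g (Uma): min(-35, 92) = -35
h (Uma): min(79, -93, 10) = -93
j (Uma): min(-95, -84, -40) = -95
Far (Ravi): max(-35, -93, -95) = -35
top (Uma): min(10, -32, 11, -35) = -35
Uma at top wants the lowest of {Left=10, Mid=-32, Right=11, Far=-35}, so chooses Far.

Far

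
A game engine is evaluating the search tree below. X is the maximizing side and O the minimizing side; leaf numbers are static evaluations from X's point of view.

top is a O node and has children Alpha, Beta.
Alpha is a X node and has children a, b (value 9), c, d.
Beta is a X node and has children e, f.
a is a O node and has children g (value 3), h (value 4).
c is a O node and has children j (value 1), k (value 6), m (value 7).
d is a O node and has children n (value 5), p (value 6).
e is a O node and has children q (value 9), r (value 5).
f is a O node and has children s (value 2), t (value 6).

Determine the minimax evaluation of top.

a (O): min(3, 4) = 3
c (O): min(1, 6, 7) = 1
d (O): min(5, 6) = 5
Alpha (X): max(3, 9, 1, 5) = 9
e (O): min(9, 5) = 5
f (O): min(2, 6) = 2
Beta (X): max(5, 2) = 5
top (O): min(9, 5) = 5

5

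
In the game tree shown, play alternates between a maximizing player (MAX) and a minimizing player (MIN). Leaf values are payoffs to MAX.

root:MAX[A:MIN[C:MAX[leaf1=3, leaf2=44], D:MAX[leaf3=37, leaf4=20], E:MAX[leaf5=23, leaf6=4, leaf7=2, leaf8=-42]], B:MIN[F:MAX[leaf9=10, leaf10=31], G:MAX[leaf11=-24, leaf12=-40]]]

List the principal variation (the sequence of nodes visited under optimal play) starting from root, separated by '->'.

C (MAX): max(3, 44) = 44
D (MAX): max(37, 20) = 37
E (MAX): max(23, 4, 2, -42) = 23
A (MIN): min(44, 37, 23) = 23
F (MAX): max(10, 31) = 31
G (MAX): max(-24, -40) = -24
B (MIN): min(31, -24) = -24
root (MAX): max(23, -24) = 23
At root, MAX picks A (highest: 23).
At A, MIN picks E (lowest: 23).
At E, MAX picks leaf5 (highest: 23).
Terminal value 23.

root -> A -> E -> leaf5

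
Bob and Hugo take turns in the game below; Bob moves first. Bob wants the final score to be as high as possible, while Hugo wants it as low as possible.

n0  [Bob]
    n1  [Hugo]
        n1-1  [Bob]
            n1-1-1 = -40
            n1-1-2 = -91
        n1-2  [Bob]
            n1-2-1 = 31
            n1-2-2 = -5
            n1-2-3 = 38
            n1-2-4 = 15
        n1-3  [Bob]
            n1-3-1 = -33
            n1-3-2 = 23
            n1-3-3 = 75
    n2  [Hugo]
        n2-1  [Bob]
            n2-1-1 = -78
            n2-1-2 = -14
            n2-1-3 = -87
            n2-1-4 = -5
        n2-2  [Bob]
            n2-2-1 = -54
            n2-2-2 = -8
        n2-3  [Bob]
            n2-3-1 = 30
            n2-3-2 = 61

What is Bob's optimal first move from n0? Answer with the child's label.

n1-1 (Bob): max(-40, -91) = -40
n1-2 (Bob): max(31, -5, 38, 15) = 38
n1-3 (Bob): max(-33, 23, 75) = 75
n1 (Hugo): min(-40, 38, 75) = -40
n2-1 (Bob): max(-78, -14, -87, -5) = -5
n2-2 (Bob): max(-54, -8) = -8
n2-3 (Bob): max(30, 61) = 61
n2 (Hugo): min(-5, -8, 61) = -8
n0 (Bob): max(-40, -8) = -8
Bob at n0 wants the highest of {n1=-40, n2=-8}, so chooses n2.

n2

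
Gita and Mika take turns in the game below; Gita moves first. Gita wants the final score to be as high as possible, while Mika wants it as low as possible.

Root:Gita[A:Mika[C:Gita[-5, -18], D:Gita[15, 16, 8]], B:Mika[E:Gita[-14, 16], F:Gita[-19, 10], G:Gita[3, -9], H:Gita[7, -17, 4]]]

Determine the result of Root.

C (Gita): max(-5, -18) = -5
D (Gita): max(15, 16, 8) = 16
A (Mika): min(-5, 16) = -5
E (Gita): max(-14, 16) = 16
F (Gita): max(-19, 10) = 10
G (Gita): max(3, -9) = 3
H (Gita): max(7, -17, 4) = 7
B (Mika): min(16, 10, 3, 7) = 3
Root (Gita): max(-5, 3) = 3

3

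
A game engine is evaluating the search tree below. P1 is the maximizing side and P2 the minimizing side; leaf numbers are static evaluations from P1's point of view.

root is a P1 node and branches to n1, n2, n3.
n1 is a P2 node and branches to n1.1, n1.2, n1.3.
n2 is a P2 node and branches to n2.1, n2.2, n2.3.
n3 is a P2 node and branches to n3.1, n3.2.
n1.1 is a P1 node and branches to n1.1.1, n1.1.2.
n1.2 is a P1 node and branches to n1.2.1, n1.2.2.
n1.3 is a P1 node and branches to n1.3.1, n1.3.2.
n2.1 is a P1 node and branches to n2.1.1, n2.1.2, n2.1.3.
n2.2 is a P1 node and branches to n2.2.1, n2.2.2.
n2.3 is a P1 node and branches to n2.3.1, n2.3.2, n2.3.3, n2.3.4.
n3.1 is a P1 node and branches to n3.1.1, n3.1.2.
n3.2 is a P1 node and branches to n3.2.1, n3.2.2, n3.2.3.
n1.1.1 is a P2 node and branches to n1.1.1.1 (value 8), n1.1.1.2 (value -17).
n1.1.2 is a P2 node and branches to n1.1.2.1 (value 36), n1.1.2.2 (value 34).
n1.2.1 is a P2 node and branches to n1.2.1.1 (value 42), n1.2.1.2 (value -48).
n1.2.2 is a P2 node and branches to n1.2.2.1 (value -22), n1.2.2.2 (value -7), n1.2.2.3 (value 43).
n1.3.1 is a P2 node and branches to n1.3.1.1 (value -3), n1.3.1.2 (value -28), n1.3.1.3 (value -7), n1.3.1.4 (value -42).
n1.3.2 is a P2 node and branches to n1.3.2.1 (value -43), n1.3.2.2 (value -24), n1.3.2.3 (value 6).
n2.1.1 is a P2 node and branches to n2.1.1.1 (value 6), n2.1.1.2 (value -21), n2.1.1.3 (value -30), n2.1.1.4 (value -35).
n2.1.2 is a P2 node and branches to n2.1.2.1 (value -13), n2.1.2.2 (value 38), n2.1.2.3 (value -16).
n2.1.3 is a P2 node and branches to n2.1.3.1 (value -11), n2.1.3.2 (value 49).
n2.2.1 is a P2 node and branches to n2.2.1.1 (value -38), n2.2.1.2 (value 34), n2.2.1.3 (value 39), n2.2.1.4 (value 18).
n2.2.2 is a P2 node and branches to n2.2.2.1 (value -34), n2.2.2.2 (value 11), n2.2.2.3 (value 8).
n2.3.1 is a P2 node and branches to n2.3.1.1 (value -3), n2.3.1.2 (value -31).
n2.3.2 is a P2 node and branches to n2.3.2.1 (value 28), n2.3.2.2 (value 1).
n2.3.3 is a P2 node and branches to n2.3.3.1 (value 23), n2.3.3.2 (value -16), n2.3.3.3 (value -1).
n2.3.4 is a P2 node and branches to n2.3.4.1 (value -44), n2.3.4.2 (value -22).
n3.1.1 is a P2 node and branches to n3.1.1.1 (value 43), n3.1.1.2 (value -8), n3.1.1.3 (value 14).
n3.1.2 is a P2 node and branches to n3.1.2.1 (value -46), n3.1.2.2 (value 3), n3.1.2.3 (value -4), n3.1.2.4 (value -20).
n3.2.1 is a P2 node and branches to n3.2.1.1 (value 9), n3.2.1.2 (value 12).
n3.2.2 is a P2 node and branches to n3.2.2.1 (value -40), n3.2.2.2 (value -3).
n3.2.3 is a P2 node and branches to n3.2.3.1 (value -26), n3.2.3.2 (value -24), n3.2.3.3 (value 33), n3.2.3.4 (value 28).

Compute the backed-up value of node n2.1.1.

-35

n2.1.1 (P2): min(6, -21, -30, -35) = -35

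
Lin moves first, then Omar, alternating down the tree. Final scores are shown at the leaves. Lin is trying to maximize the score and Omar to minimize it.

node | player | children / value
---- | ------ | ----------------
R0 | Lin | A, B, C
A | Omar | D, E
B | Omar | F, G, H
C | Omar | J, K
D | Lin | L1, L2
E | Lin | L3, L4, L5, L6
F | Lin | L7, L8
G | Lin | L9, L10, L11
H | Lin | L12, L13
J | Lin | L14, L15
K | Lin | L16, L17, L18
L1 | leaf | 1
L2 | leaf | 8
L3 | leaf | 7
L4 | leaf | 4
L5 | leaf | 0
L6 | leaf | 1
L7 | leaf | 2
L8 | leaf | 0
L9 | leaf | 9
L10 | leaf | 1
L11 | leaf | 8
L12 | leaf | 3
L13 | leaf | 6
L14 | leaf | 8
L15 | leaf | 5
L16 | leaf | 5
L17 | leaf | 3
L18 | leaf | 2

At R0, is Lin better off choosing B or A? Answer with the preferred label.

F (Lin): max(2, 0) = 2
G (Lin): max(9, 1, 8) = 9
H (Lin): max(3, 6) = 6
B (Omar): min(2, 9, 6) = 2
D (Lin): max(1, 8) = 8
E (Lin): max(7, 4, 0, 1) = 7
A (Omar): min(8, 7) = 7
Lin prefers the higher value; B=2, A=7. A is better since 7 > 2.

A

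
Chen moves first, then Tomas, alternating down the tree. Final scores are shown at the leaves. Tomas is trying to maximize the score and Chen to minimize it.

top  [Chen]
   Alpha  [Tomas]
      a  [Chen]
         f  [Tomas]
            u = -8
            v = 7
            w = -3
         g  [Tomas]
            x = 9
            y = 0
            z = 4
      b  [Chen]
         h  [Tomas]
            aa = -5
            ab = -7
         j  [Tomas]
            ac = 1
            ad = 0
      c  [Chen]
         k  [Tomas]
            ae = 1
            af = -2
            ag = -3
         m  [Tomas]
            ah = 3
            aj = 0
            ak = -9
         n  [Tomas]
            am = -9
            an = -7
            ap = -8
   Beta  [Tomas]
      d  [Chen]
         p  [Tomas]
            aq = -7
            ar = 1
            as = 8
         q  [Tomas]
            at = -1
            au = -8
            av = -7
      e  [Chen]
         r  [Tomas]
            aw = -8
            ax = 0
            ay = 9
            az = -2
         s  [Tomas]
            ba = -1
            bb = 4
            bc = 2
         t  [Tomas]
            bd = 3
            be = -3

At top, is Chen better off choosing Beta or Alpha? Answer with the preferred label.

p (Tomas): max(-7, 1, 8) = 8
q (Tomas): max(-1, -8, -7) = -1
d (Chen): min(8, -1) = -1
r (Tomas): max(-8, 0, 9, -2) = 9
s (Tomas): max(-1, 4, 2) = 4
t (Tomas): max(3, -3) = 3
e (Chen): min(9, 4, 3) = 3
Beta (Tomas): max(-1, 3) = 3
f (Tomas): max(-8, 7, -3) = 7
g (Tomas): max(9, 0, 4) = 9
a (Chen): min(7, 9) = 7
h (Tomas): max(-5, -7) = -5
j (Tomas): max(1, 0) = 1
b (Chen): min(-5, 1) = -5
k (Tomas): max(1, -2, -3) = 1
m (Tomas): max(3, 0, -9) = 3
n (Tomas): max(-9, -7, -8) = -7
c (Chen): min(1, 3, -7) = -7
Alpha (Tomas): max(7, -5, -7) = 7
Chen prefers the lower value; Beta=3, Alpha=7. Beta is better since 3 < 7.

Beta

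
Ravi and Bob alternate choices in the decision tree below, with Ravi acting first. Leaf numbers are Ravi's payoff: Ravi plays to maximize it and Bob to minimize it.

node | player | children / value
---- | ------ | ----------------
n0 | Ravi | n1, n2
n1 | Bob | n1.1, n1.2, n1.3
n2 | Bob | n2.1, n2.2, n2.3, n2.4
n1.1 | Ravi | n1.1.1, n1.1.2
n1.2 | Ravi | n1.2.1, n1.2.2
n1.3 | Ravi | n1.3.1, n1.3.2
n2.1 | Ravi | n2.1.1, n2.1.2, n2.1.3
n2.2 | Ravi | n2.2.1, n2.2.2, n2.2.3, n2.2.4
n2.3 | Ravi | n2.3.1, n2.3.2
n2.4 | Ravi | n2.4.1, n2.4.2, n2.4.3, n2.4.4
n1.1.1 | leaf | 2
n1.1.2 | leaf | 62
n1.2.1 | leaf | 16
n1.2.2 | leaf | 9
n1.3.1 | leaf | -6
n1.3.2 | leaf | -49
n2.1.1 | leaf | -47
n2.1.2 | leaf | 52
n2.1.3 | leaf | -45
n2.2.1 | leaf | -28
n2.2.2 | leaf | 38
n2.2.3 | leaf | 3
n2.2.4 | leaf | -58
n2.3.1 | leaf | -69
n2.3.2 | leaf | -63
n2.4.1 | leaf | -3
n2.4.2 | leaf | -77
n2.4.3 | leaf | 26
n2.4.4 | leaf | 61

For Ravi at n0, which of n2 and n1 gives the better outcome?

n2.1 (Ravi): max(-47, 52, -45) = 52
n2.2 (Ravi): max(-28, 38, 3, -58) = 38
n2.3 (Ravi): max(-69, -63) = -63
n2.4 (Ravi): max(-3, -77, 26, 61) = 61
n2 (Bob): min(52, 38, -63, 61) = -63
n1.1 (Ravi): max(2, 62) = 62
n1.2 (Ravi): max(16, 9) = 16
n1.3 (Ravi): max(-6, -49) = -6
n1 (Bob): min(62, 16, -6) = -6
Ravi prefers the higher value; n2=-63, n1=-6. n1 is better since -6 > -63.

n1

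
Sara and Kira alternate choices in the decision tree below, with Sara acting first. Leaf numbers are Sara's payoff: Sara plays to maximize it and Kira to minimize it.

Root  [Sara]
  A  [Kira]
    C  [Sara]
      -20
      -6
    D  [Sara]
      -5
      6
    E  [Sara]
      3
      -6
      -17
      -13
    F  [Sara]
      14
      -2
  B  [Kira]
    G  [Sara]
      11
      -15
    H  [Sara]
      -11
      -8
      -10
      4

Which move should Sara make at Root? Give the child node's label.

C (Sara): max(-20, -6) = -6
D (Sara): max(-5, 6) = 6
E (Sara): max(3, -6, -17, -13) = 3
F (Sara): max(14, -2) = 14
A (Kira): min(-6, 6, 3, 14) = -6
G (Sara): max(11, -15) = 11
H (Sara): max(-11, -8, -10, 4) = 4
B (Kira): min(11, 4) = 4
Root (Sara): max(-6, 4) = 4
Sara at Root wants the highest of {A=-6, B=4}, so chooses B.

B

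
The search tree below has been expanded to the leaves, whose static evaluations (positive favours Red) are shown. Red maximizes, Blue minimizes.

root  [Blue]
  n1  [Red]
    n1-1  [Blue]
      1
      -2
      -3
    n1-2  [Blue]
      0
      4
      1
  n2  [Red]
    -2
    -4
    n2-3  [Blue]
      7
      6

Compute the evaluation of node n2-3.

n2-3 (Blue): min(7, 6) = 6

6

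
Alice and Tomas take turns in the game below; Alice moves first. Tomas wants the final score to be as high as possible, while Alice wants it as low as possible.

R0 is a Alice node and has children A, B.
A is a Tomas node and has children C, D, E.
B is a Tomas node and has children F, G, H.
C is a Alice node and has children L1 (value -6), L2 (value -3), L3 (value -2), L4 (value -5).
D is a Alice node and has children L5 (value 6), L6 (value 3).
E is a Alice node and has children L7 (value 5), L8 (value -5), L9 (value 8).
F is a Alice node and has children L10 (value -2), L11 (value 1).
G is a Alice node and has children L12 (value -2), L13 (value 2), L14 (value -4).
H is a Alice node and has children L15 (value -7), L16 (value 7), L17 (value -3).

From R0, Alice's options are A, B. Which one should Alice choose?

C (Alice): min(-6, -3, -2, -5) = -6
D (Alice): min(6, 3) = 3
E (Alice): min(5, -5, 8) = -5
A (Tomas): max(-6, 3, -5) = 3
F (Alice): min(-2, 1) = -2
G (Alice): min(-2, 2, -4) = -4
H (Alice): min(-7, 7, -3) = -7
B (Tomas): max(-2, -4, -7) = -2
R0 (Alice): min(3, -2) = -2
Alice at R0 wants the lowest of {A=3, B=-2}, so chooses B.

B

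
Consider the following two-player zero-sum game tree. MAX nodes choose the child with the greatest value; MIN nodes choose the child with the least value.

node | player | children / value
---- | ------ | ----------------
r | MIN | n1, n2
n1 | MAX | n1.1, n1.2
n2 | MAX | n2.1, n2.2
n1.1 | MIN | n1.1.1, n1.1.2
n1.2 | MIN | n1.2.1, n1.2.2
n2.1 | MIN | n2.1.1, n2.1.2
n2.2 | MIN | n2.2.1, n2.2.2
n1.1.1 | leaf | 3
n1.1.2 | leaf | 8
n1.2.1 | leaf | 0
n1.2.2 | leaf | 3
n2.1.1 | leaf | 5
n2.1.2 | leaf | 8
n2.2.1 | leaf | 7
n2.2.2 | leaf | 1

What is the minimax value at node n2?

n2.1 (MIN): min(5, 8) = 5
n2.2 (MIN): min(7, 1) = 1
n2 (MAX): max(5, 1) = 5

5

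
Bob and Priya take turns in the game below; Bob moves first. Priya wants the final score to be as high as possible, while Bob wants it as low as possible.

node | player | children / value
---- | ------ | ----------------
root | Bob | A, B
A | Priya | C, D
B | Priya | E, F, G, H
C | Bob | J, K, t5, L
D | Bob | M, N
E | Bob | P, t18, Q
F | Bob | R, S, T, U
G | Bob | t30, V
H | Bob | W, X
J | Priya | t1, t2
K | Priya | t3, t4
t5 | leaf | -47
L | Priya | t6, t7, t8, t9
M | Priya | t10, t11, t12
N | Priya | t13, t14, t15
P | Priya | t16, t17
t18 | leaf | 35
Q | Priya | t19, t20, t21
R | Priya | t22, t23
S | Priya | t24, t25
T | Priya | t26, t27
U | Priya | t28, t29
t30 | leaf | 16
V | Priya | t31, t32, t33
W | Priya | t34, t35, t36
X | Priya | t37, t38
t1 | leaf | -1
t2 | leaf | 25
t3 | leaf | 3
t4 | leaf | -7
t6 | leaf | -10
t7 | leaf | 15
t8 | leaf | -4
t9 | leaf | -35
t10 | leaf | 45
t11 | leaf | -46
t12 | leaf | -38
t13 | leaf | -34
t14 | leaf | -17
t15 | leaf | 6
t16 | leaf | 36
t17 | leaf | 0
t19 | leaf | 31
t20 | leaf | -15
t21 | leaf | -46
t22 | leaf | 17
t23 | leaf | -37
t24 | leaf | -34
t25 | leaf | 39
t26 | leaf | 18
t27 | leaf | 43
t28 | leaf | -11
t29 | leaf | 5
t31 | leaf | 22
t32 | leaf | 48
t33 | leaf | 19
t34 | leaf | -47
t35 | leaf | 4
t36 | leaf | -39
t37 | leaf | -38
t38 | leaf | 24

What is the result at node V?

48

V (Priya): max(22, 48, 19) = 48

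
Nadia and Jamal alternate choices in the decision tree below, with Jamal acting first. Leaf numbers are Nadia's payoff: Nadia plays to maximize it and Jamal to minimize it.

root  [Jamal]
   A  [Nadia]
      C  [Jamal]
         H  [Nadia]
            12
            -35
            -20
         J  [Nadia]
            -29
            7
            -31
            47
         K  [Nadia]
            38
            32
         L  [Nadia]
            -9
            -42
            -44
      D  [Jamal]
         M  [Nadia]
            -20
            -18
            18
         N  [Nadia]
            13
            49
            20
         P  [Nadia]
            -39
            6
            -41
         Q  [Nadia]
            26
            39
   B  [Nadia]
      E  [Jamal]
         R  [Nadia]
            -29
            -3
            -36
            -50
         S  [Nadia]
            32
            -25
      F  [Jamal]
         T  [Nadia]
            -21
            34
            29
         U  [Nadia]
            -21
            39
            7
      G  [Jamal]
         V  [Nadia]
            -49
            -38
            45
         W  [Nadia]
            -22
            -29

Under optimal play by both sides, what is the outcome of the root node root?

6

H (Nadia): max(12, -35, -20) = 12
J (Nadia): max(-29, 7, -31, 47) = 47
K (Nadia): max(38, 32) = 38
L (Nadia): max(-9, -42, -44) = -9
C (Jamal): min(12, 47, 38, -9) = -9
M (Nadia): max(-20, -18, 18) = 18
N (Nadia): max(13, 49, 20) = 49
P (Nadia): max(-39, 6, -41) = 6
Q (Nadia): max(26, 39) = 39
D (Jamal): min(18, 49, 6, 39) = 6
A (Nadia): max(-9, 6) = 6
R (Nadia): max(-29, -3, -36, -50) = -3
S (Nadia): max(32, -25) = 32
E (Jamal): min(-3, 32) = -3
T (Nadia): max(-21, 34, 29) = 34
U (Nadia): max(-21, 39, 7) = 39
F (Jamal): min(34, 39) = 34
V (Nadia): max(-49, -38, 45) = 45
W (Nadia): max(-22, -29) = -22
G (Jamal): min(45, -22) = -22
B (Nadia): max(-3, 34, -22) = 34
root (Jamal): min(6, 34) = 6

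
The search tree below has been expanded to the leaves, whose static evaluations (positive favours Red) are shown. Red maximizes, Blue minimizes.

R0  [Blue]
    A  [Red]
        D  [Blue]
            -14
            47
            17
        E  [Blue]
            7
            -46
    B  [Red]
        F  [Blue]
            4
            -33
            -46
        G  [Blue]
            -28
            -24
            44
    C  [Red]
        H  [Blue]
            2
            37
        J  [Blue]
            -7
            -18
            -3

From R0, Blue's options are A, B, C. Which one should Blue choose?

D (Blue): min(-14, 47, 17) = -14
E (Blue): min(7, -46) = -46
A (Red): max(-14, -46) = -14
F (Blue): min(4, -33, -46) = -46
G (Blue): min(-28, -24, 44) = -28
B (Red): max(-46, -28) = -28
H (Blue): min(2, 37) = 2
J (Blue): min(-7, -18, -3) = -18
C (Red): max(2, -18) = 2
R0 (Blue): min(-14, -28, 2) = -28
Blue at R0 wants the lowest of {A=-14, B=-28, C=2}, so chooses B.

B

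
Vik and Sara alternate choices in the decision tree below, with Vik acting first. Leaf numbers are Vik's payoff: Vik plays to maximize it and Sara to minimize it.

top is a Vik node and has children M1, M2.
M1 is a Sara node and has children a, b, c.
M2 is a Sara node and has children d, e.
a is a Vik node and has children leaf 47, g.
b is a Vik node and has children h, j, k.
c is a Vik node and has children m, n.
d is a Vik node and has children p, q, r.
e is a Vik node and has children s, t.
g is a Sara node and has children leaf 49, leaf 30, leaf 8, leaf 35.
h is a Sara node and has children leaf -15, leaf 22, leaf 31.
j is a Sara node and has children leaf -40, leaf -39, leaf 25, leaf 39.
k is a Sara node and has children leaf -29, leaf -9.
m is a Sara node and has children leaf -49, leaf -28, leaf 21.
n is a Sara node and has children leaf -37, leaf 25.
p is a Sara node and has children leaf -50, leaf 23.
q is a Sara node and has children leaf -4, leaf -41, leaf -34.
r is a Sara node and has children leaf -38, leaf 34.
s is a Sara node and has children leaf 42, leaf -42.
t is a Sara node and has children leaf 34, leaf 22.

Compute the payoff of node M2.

p (Sara): min(-50, 23) = -50
q (Sara): min(-4, -41, -34) = -41
r (Sara): min(-38, 34) = -38
d (Vik): max(-50, -41, -38) = -38
s (Sara): min(42, -42) = -42
t (Sara): min(34, 22) = 22
e (Vik): max(-42, 22) = 22
M2 (Sara): min(-38, 22) = -38

-38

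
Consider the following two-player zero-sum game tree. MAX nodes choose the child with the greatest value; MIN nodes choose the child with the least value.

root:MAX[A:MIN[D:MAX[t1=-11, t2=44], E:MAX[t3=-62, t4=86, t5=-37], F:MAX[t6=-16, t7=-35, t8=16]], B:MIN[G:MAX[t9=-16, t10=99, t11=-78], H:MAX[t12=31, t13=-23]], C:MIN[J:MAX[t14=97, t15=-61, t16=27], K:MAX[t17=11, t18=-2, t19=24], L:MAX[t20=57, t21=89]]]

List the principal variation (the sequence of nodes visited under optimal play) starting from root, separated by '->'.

D (MAX): max(-11, 44) = 44
E (MAX): max(-62, 86, -37) = 86
F (MAX): max(-16, -35, 16) = 16
A (MIN): min(44, 86, 16) = 16
G (MAX): max(-16, 99, -78) = 99
H (MAX): max(31, -23) = 31
B (MIN): min(99, 31) = 31
J (MAX): max(97, -61, 27) = 97
K (MAX): max(11, -2, 24) = 24
L (MAX): max(57, 89) = 89
C (MIN): min(97, 24, 89) = 24
root (MAX): max(16, 31, 24) = 31
At root, MAX picks B (highest: 31).
At B, MIN picks H (lowest: 31).
At H, MAX picks t12 (highest: 31).
Terminal value 31.

root -> B -> H -> t12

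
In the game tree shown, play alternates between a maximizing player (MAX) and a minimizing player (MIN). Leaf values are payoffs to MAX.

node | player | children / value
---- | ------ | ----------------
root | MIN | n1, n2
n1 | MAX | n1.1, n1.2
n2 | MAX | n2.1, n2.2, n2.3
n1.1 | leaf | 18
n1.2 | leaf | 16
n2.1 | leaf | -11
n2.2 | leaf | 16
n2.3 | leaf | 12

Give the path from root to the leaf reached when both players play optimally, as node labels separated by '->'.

n1 (MAX): max(18, 16) = 18
n2 (MAX): max(-11, 16, 12) = 16
root (MIN): min(18, 16) = 16
At root, MIN picks n2 (lowest: 16).
At n2, MAX picks n2.2 (highest: 16).
Terminal value 16.

root -> n2 -> n2.2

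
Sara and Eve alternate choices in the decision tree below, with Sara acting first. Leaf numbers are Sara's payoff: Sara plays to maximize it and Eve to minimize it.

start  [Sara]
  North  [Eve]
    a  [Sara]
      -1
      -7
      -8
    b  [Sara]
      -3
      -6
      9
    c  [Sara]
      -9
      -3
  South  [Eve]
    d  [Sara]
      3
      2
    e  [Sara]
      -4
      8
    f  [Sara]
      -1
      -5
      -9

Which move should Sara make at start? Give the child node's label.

South

a (Sara): max(-1, -7, -8) = -1
b (Sara): max(-3, -6, 9) = 9
c (Sara): max(-9, -3) = -3
North (Eve): min(-1, 9, -3) = -3
d (Sara): max(3, 2) = 3
e (Sara): max(-4, 8) = 8
f (Sara): max(-1, -5, -9) = -1
South (Eve): min(3, 8, -1) = -1
start (Sara): max(-3, -1) = -1
Sara at start wants the highest of {North=-3, South=-1}, so chooses South.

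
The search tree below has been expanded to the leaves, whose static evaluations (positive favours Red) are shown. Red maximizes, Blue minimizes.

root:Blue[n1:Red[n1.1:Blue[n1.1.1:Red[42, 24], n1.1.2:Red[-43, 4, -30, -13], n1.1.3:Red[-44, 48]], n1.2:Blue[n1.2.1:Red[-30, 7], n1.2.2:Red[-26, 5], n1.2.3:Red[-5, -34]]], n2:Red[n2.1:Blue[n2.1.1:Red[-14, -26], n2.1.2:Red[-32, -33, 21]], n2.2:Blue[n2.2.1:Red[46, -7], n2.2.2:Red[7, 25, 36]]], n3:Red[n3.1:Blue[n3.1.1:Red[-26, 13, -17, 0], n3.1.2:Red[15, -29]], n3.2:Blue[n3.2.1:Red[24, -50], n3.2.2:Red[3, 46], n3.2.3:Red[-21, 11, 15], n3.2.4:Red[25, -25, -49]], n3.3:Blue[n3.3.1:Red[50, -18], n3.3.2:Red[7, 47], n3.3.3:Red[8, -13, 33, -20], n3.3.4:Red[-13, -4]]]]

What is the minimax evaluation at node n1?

n1.1.1 (Red): max(42, 24) = 42
n1.1.2 (Red): max(-43, 4, -30, -13) = 4
n1.1.3 (Red): max(-44, 48) = 48
n1.1 (Blue): min(42, 4, 48) = 4
n1.2.1 (Red): max(-30, 7) = 7
n1.2.2 (Red): max(-26, 5) = 5
n1.2.3 (Red): max(-5, -34) = -5
n1.2 (Blue): min(7, 5, -5) = -5
n1 (Red): max(4, -5) = 4

4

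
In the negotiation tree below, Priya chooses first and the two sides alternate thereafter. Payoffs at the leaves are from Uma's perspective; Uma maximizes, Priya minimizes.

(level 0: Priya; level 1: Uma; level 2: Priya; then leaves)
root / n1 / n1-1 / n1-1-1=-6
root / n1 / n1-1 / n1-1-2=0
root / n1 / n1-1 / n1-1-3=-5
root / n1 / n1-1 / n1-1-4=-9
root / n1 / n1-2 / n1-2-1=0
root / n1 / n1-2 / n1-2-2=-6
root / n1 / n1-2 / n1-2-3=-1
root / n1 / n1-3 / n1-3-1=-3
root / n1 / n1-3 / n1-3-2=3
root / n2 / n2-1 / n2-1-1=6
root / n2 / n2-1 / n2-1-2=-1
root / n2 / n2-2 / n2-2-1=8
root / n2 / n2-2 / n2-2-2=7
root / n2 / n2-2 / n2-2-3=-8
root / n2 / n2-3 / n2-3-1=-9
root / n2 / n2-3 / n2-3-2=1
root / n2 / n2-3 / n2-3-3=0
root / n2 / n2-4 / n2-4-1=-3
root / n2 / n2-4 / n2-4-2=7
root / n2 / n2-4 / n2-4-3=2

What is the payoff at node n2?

-1

n2-1 (Priya): min(6, -1) = -1
n2-2 (Priya): min(8, 7, -8) = -8
n2-3 (Priya): min(-9, 1, 0) = -9
n2-4 (Priya): min(-3, 7, 2) = -3
n2 (Uma): max(-1, -8, -9, -3) = -1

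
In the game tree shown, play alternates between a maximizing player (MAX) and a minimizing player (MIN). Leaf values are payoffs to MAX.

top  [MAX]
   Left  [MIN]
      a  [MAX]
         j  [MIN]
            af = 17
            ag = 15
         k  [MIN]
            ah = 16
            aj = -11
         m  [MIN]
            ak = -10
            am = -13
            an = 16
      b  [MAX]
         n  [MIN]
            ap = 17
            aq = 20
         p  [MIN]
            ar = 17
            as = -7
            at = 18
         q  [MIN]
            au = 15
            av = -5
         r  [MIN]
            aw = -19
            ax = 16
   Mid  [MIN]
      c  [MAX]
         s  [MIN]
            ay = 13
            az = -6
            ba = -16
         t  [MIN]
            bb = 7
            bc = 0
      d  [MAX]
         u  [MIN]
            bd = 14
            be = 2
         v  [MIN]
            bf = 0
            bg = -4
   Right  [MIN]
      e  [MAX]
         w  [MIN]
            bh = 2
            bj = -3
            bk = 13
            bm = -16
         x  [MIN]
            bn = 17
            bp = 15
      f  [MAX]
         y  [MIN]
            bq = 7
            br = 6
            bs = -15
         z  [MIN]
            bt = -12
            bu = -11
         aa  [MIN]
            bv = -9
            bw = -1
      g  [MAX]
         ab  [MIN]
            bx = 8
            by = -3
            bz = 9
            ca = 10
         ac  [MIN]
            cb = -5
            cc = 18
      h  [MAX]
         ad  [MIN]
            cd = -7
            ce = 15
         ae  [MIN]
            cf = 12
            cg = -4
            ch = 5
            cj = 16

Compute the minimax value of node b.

n (MIN): min(17, 20) = 17
p (MIN): min(17, -7, 18) = -7
q (MIN): min(15, -5) = -5
r (MIN): min(-19, 16) = -19
b (MAX): max(17, -7, -5, -19) = 17

17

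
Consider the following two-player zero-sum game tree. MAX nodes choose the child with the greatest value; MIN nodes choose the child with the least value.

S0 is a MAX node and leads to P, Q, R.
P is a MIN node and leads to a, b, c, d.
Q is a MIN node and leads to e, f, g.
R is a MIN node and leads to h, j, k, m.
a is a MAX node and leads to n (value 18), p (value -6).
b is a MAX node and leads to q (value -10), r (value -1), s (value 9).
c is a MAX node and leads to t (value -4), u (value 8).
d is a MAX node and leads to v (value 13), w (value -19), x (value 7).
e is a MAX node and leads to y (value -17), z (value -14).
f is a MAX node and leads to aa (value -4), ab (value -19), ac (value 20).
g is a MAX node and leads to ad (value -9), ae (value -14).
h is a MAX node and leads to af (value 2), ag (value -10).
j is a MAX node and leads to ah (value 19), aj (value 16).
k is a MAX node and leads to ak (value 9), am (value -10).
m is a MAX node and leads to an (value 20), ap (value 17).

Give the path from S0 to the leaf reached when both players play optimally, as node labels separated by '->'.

a (MAX): max(18, -6) = 18
b (MAX): max(-10, -1, 9) = 9
c (MAX): max(-4, 8) = 8
d (MAX): max(13, -19, 7) = 13
P (MIN): min(18, 9, 8, 13) = 8
e (MAX): max(-17, -14) = -14
f (MAX): max(-4, -19, 20) = 20
g (MAX): max(-9, -14) = -9
Q (MIN): min(-14, 20, -9) = -14
h (MAX): max(2, -10) = 2
j (MAX): max(19, 16) = 19
k (MAX): max(9, -10) = 9
m (MAX): max(20, 17) = 20
R (MIN): min(2, 19, 9, 20) = 2
S0 (MAX): max(8, -14, 2) = 8
At S0, MAX picks P (highest: 8).
At P, MIN picks c (lowest: 8).
At c, MAX picks u (highest: 8).
Terminal value 8.

S0 -> P -> c -> u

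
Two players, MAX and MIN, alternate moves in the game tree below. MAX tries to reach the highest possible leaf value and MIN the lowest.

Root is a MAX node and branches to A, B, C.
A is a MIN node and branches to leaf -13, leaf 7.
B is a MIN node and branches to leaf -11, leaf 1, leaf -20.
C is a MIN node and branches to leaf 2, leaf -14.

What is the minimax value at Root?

A (MIN): min(-13, 7) = -13
B (MIN): min(-11, 1, -20) = -20
C (MIN): min(2, -14) = -14
Root (MAX): max(-13, -20, -14) = -13

-13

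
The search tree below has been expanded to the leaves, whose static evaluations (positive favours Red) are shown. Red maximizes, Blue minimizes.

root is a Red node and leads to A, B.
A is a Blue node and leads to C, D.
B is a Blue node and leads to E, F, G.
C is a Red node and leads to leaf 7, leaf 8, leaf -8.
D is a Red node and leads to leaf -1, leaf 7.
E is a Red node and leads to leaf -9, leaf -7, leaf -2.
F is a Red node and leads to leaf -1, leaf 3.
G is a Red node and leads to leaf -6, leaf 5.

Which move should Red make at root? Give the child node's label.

A

C (Red): max(7, 8, -8) = 8
D (Red): max(-1, 7) = 7
A (Blue): min(8, 7) = 7
E (Red): max(-9, -7, -2) = -2
F (Red): max(-1, 3) = 3
G (Red): max(-6, 5) = 5
B (Blue): min(-2, 3, 5) = -2
root (Red): max(7, -2) = 7
Red at root wants the highest of {A=7, B=-2}, so chooses A.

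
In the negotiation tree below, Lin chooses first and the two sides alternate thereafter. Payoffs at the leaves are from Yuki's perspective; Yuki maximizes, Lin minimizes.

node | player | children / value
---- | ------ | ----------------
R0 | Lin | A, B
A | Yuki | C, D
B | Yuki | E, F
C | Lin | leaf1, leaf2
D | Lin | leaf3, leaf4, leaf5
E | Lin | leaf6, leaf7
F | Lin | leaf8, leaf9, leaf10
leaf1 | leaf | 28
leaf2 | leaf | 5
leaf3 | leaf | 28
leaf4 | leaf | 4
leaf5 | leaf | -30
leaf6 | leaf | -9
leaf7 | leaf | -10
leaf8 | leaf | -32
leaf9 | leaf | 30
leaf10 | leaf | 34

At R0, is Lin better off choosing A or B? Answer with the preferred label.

C (Lin): min(28, 5) = 5
D (Lin): min(28, 4, -30) = -30
A (Yuki): max(5, -30) = 5
E (Lin): min(-9, -10) = -10
F (Lin): min(-32, 30, 34) = -32
B (Yuki): max(-10, -32) = -10
Lin prefers the lower value; A=5, B=-10. B is better since -10 < 5.

B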